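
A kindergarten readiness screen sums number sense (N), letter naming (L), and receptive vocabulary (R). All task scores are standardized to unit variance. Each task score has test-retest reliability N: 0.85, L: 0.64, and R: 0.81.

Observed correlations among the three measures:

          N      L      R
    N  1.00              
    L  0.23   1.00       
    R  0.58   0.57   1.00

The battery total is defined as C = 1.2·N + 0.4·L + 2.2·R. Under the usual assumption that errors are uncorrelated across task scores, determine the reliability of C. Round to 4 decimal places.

Var(C) = 1.2² + 0.4² + 2.2² + 2·[0.48·0.23 + 2.64·0.58 + 0.88·0.57] = 6.44 + 4.2864 = 10.7264.
With uncorrelated errors the cross-covariances are all true-score covariance, so they carry over unchanged; only the diagonal terms shrink to ρᵢσᵢ².
True-score variance = [1.2²·0.85 + 0.4²·0.64 + 2.2²·0.81] + 4.2864 = 5.2468 + 4.2864 = 9.5332.
Reliability = 9.5332 / 10.7264 = 0.8888.

0.8888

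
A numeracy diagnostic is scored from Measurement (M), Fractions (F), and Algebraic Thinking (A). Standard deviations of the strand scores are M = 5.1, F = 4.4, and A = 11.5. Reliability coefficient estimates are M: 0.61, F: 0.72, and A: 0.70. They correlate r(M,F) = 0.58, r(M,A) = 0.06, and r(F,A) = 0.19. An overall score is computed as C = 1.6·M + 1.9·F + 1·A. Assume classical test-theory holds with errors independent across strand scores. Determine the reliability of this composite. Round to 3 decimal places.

0.785

Var(C) = 1.6²·5.1² + 1.9²·4.4² + 11.5² + 2·[3.04·5.1·4.4·0.58 + 1.6·5.1·11.5·0.06 + 1.9·4.4·11.5·0.19] = 268.725 + 126.926 = 395.652.
With uncorrelated errors the cross-covariances are all true-score covariance, so they carry over unchanged; only the diagonal terms shrink to ρᵢσᵢ².
True-score variance = [1.6²·5.1²·0.61 + 1.9²·4.4²·0.72 + 11.5²·0.70] + 126.926 = 183.513 + 126.926 = 310.439.
Reliability = 310.439 / 395.652 = 0.785.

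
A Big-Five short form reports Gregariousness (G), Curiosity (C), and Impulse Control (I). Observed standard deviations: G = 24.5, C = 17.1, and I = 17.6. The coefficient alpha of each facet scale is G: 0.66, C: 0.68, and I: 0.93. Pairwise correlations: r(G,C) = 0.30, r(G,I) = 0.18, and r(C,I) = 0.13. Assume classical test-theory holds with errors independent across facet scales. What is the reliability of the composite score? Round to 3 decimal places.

0.811

Var(G+C+I) = 24.5² + 17.1² + 17.6² + 2·[24.5·17.1·0.30 + 24.5·17.6·0.18 + 17.1·17.6·0.13] = 1202.42 + 484.852 = 1687.27.
Under uncorrelated errors the observed covariances equal the true-score covariances, so only the own-variance terms attenuate.
True-score variance = [24.5²·0.66 + 17.1²·0.68 + 17.6²·0.93] + 484.852 = 883.081 + 484.852 = 1367.93.
Reliability = 1367.93 / 1687.27 = 0.811.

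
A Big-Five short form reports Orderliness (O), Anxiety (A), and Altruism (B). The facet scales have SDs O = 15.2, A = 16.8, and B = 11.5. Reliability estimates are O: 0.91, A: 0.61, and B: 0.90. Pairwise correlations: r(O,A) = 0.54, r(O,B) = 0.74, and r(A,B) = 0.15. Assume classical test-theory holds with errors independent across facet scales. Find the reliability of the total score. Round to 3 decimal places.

Var(O+A+B) = 15.2² + 16.8² + 11.5² + 2·[15.2·16.8·0.54 + 15.2·11.5·0.74 + 16.8·11.5·0.15] = 645.53 + 592.453 = 1237.98.
Under uncorrelated errors the observed covariances equal the true-score covariances, so only the own-variance terms attenuate.
True-score variance = [15.2²·0.91 + 16.8²·0.61 + 11.5²·0.90] + 592.453 = 501.438 + 592.453 = 1093.89.
Reliability = 1093.89 / 1237.98 = 0.884.

0.884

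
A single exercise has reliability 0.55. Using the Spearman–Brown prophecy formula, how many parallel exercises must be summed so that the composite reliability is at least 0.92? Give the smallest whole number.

k ≥ ρ*(1−ρ₁)/(ρ₁(1−ρ*)) = 0.92·0.45 / (0.55·0.08) = 9.409.
Smallest integer k = 10.

10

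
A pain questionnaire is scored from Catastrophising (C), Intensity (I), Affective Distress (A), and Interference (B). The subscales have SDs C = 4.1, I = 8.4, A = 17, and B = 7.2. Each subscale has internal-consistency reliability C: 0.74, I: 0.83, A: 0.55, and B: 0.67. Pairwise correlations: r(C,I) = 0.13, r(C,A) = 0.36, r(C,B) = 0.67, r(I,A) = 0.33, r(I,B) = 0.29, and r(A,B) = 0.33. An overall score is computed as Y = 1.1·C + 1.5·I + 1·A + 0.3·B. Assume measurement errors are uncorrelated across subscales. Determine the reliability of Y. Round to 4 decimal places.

0.7777

Var(Y) = 1.1²·4.1² + 1.5²·8.4² + 17² + 0.3²·7.2² + 2·[1.65·4.1·8.4·0.13 + 1.1·4.1·17·0.36 + 0.33·4.1·7.2·0.67 + 1.5·8.4·17·0.33 + 0.45·8.4·7.2·0.29 + 0.3·17·7.2·0.33] = 472.766 + 264.423 = 737.189.
Under uncorrelated errors the observed covariances equal the true-score covariances, so only the own-variance terms attenuate.
True-score variance = [1.1²·4.1²·0.74 + 1.5²·8.4²·0.83 + 17²·0.55 + 0.3²·7.2²·0.67] + 264.423 = 308.898 + 264.423 = 573.322.
Reliability = 573.322 / 737.189 = 0.7777.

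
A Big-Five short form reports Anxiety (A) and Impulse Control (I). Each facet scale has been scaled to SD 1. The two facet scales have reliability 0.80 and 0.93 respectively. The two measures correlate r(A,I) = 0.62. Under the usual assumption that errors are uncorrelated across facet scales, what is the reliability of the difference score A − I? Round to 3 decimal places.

Var(A−I) = 1 + 1 − 2·0.62 = 2 − 1.24 = 0.76.
Because errors are independent across components, Cov(Tᵢ,Tⱼ) = Cov(Xᵢ,Xⱼ); the off-diagonal part of the true-score variance is the same as above.
True-score variance = [0.80 + 0.93] − 1.24 = 1.73 − 1.24 = 0.49.
Reliability = 0.49 / 0.76 = 0.645.

0.645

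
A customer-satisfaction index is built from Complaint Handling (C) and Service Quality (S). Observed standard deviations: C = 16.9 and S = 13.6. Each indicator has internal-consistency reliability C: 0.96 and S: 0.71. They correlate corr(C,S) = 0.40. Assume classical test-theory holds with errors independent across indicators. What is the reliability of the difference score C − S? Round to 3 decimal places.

Var(C−S) = 16.9² + 13.6² − 2·16.9·13.6·0.40 = 470.57 − 183.872 = 286.698.
Because errors are independent across components, Cov(Tᵢ,Tⱼ) = Cov(Xᵢ,Xⱼ); the off-diagonal part of the true-score variance is the same as above.
True-score variance = [16.9²·0.96 + 13.6²·0.71] − 183.872 = 405.507 − 183.872 = 221.635.
Reliability = 221.635 / 286.698 = 0.773.

0.773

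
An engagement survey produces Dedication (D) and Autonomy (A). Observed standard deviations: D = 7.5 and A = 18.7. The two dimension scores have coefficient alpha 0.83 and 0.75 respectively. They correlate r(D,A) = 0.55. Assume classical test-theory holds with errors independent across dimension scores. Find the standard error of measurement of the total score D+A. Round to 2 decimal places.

Var(total) = 405.94 + 154.275 = 560.215.
True-score variance = 308.955 + 154.275 = 463.23, so reliability = 0.8269.
Error variance = 560.215 − 463.23 = 96.985; SEM = √96.985 = 9.85.

9.85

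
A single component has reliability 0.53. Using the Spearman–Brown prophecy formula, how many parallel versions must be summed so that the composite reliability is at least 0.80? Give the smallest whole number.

k ≥ ρ*(1−ρ₁)/(ρ₁(1−ρ*)) = 0.80·0.47 / (0.53·0.20) = 3.547.
Smallest integer k = 4.

4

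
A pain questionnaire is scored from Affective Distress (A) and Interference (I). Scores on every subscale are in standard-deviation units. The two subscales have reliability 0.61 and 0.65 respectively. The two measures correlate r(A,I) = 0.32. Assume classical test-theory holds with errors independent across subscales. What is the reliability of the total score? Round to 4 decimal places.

0.7197

Var(A+I) = 2 + 2·[0.32] = 2 + 0.64 = 2.64.
Because errors are independent across components, Cov(Tᵢ,Tⱼ) = Cov(Xᵢ,Xⱼ); the off-diagonal part of the true-score variance is the same as above.
True-score variance = [0.61 + 0.65] + 0.64 = 1.26 + 0.64 = 1.9.
Reliability = 1.9 / 2.64 = 0.7197.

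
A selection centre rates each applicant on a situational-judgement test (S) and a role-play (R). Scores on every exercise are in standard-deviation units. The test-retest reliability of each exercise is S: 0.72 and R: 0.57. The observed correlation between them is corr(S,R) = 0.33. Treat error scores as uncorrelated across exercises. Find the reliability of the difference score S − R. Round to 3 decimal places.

0.470

Var(S−R) = 1 + 1 − 2·0.33 = 2 − 0.66 = 1.34.
With uncorrelated errors the cross-covariances are all true-score covariance, so they carry over unchanged; only the diagonal terms shrink to ρᵢσᵢ².
True-score variance = [0.72 + 0.57] − 0.66 = 1.29 − 0.66 = 0.63.
Reliability = 0.63 / 1.34 = 0.470.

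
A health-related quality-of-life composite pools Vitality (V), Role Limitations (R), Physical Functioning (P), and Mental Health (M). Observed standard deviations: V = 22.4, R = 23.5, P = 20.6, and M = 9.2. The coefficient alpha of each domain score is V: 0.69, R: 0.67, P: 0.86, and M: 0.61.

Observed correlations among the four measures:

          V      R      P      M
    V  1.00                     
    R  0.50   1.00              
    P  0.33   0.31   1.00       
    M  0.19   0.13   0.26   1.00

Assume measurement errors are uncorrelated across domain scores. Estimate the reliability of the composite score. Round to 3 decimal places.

Var(V+R+P+M) = 22.4² + 23.5² + 20.6² + 9.2² + 2·[22.4·23.5·0.50 + 22.4·20.6·0.33 + 22.4·9.2·0.19 + 23.5·20.6·0.31 + 23.5·9.2·0.13 + 20.6·9.2·0.26] = 1563.01 + 1364.17 = 2927.18.
Under uncorrelated errors the observed covariances equal the true-score covariances, so only the own-variance terms attenuate.
True-score variance = [22.4²·0.69 + 23.5²·0.67 + 20.6²·0.86 + 9.2²·0.61] + 1364.17 = 1132.8 + 1364.17 = 2496.97.
Reliability = 2496.97 / 2927.18 = 0.853.

0.853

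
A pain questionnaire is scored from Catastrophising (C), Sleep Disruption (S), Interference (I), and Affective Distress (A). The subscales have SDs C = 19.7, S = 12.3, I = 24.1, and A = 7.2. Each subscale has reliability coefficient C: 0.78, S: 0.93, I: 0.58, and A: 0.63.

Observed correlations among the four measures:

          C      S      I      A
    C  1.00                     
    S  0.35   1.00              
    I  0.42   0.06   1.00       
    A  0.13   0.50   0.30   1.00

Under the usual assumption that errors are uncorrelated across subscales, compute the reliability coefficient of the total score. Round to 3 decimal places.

Var(C+S+I+A) = 19.7² + 12.3² + 24.1² + 7.2² + 2·[19.7·12.3·0.35 + 19.7·24.1·0.42 + 19.7·7.2·0.13 + 12.3·24.1·0.06 + 12.3·7.2·0.50 + 24.1·7.2·0.30] = 1172.03 + 833.546 = 2005.58.
Because errors are independent across components, Cov(Tᵢ,Tⱼ) = Cov(Xᵢ,Xⱼ); the off-diagonal part of the true-score variance is the same as above.
True-score variance = [19.7²·0.78 + 12.3²·0.93 + 24.1²·0.58 + 7.2²·0.63] + 833.546 = 812.939 + 833.546 = 1646.48.
Reliability = 1646.48 / 2005.58 = 0.821.

0.821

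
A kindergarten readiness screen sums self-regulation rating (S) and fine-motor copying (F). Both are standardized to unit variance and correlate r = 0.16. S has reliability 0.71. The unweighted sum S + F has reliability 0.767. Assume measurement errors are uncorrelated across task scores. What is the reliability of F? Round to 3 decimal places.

Var(S+F) = 2 + 2·0.16 = 2.320.
True-score variance = ρ_S + ρ_F + 2·0.16, so 0.767 = (0.71 + ρ_F + 0.32) / 2.320.
ρ_F = 0.767·2.320 − 0.71 − 0.32 = 0.749.

0.749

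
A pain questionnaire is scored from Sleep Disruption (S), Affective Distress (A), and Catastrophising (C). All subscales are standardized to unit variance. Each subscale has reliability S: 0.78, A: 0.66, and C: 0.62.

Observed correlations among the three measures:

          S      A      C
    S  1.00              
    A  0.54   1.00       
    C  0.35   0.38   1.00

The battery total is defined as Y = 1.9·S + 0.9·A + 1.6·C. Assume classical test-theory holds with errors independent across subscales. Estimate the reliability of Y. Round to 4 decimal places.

Var(Y) = 1.9² + 0.9² + 1.6² + 2·[1.71·0.54 + 3.04·0.35 + 1.44·0.38] = 6.98 + 5.0692 = 12.0492.
Because errors are independent across components, Cov(Tᵢ,Tⱼ) = Cov(Xᵢ,Xⱼ); the off-diagonal part of the true-score variance is the same as above.
True-score variance = [1.9²·0.78 + 0.9²·0.66 + 1.6²·0.62] + 5.0692 = 4.9376 + 5.0692 = 10.0068.
Reliability = 10.0068 / 12.0492 = 0.8305.

0.8305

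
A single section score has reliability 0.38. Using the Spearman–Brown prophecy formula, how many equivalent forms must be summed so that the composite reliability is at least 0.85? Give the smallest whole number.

10

k ≥ ρ*(1−ρ₁)/(ρ₁(1−ρ*)) = 0.85·0.62 / (0.38·0.15) = 9.246.
Smallest integer k = 10.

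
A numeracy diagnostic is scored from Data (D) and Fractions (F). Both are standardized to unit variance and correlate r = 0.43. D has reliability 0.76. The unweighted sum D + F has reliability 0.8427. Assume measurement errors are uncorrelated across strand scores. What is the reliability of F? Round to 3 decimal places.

Var(D+F) = 2 + 2·0.43 = 2.860.
True-score variance = ρ_D + ρ_F + 2·0.43, so 0.8427 = (0.76 + ρ_F + 0.86) / 2.860.
ρ_F = 0.8427·2.860 − 0.76 − 0.86 = 0.790.

0.790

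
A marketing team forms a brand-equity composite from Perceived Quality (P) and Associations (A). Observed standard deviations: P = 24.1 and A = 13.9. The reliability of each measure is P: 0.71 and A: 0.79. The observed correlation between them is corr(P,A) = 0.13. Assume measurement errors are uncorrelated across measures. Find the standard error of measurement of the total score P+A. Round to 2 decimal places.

Var(total) = 774.02 + 87.0974 = 861.117.
True-score variance = 565.011 + 87.0974 = 652.108, so reliability = 0.7573.
Error variance = 861.117 − 652.108 = 209.009; SEM = √209.009 = 14.46.

14.46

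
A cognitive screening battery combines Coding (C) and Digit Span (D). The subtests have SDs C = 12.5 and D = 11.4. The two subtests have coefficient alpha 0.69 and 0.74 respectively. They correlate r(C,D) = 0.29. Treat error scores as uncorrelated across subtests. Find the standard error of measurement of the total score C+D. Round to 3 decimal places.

Var(total) = 286.21 + 82.65 = 368.86.
True-score variance = 203.983 + 82.65 = 286.633, so reliability = 0.7771.
Error variance = 368.86 − 286.633 = 82.2271; SEM = √82.2271 = 9.068.

9.068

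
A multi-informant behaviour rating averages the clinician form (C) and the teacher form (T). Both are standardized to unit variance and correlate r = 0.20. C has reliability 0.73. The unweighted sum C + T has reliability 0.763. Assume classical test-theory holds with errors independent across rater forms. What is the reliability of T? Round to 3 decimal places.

Var(C+T) = 2 + 2·0.20 = 2.400.
True-score variance = ρ_C + ρ_T + 2·0.20, so 0.763 = (0.73 + ρ_T + 0.40) / 2.400.
ρ_T = 0.763·2.400 − 0.73 − 0.40 = 0.701.

0.701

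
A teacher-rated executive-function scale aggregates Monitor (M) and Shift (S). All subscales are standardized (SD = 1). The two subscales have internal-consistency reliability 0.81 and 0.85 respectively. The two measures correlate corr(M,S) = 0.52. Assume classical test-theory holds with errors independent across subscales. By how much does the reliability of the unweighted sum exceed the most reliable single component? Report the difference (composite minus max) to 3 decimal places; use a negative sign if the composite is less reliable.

Var(sum) = 2 + 1.04 = 3.04; true-score variance = 1.66 + 1.04 = 2.7; composite reliability = 0.8882.
Max component reliability = 0.8500.
Difference = 0.8882 − 0.8500 = 0.038.

0.038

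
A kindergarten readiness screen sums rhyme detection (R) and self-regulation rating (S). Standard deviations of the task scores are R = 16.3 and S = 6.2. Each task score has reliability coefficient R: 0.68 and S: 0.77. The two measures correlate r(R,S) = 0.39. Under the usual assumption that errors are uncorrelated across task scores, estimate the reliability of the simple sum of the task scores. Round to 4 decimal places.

0.7549

Var(R+S) = 16.3² + 6.2² + 2·[16.3·6.2·0.39] = 304.13 + 78.8268 = 382.957.
Because errors are independent across components, Cov(Tᵢ,Tⱼ) = Cov(Xᵢ,Xⱼ); the off-diagonal part of the true-score variance is the same as above.
True-score variance = [16.3²·0.68 + 6.2²·0.77] + 78.8268 = 210.268 + 78.8268 = 289.095.
Reliability = 289.095 / 382.957 = 0.7549.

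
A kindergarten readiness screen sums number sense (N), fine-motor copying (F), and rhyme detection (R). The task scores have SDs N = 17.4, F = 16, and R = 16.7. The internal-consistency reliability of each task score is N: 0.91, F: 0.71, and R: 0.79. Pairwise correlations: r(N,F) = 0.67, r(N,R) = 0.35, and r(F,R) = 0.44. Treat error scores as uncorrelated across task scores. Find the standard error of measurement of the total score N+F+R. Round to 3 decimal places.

Var(total) = 837.65 + 811.598 = 1649.25.
True-score variance = 677.595 + 811.598 = 1489.19, so reliability = 0.9030.
Error variance = 1649.25 − 1489.19 = 160.055; SEM = √160.055 = 12.651.

12.651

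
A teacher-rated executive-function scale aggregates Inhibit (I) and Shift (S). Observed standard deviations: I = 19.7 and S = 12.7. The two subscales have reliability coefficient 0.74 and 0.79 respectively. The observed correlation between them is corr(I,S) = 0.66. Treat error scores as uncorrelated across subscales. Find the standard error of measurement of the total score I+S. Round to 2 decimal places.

11.61

Var(total) = 549.38 + 330.251 = 879.631.
True-score variance = 414.606 + 330.251 = 744.856, so reliability = 0.8468.
Error variance = 879.631 − 744.856 = 134.774; SEM = √134.774 = 11.61.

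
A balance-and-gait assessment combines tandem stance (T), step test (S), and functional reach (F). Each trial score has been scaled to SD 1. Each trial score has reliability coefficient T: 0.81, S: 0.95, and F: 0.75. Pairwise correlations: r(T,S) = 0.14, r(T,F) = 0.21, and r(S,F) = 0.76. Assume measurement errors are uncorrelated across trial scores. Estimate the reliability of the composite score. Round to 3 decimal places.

0.906

Var(T+S+F) = 3 + 2·[0.14 + 0.21 + 0.76] = 3 + 2.22 = 5.22.
With uncorrelated errors the cross-covariances are all true-score covariance, so they carry over unchanged; only the diagonal terms shrink to ρᵢσᵢ².
True-score variance = [0.81 + 0.95 + 0.75] + 2.22 = 2.51 + 2.22 = 4.73.
Reliability = 4.73 / 5.22 = 0.906.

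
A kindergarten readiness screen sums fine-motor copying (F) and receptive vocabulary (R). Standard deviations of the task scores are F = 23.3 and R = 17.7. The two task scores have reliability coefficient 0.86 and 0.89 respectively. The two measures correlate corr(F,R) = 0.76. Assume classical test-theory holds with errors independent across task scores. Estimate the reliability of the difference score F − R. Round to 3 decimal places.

0.518

Var(F−R) = 23.3² + 17.7² − 2·23.3·17.7·0.76 = 856.18 − 626.863 = 229.317.
With uncorrelated errors the cross-covariances are all true-score covariance, so they carry over unchanged; only the diagonal terms shrink to ρᵢσᵢ².
True-score variance = [23.3²·0.86 + 17.7²·0.89] − 626.863 = 745.713 − 626.863 = 118.85.
Reliability = 118.85 / 229.317 = 0.518.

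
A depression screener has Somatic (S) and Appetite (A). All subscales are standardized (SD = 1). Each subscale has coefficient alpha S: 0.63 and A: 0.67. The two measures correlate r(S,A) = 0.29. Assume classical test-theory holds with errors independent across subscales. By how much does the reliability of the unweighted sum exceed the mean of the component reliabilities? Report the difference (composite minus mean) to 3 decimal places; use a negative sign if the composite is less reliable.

Var(sum) = 2 + 0.58 = 2.58; true-score variance = 1.3 + 0.58 = 1.88; composite reliability = 0.7287.
Mean component reliability = 0.6500.
Difference = 0.7287 − 0.6500 = 0.079.

0.079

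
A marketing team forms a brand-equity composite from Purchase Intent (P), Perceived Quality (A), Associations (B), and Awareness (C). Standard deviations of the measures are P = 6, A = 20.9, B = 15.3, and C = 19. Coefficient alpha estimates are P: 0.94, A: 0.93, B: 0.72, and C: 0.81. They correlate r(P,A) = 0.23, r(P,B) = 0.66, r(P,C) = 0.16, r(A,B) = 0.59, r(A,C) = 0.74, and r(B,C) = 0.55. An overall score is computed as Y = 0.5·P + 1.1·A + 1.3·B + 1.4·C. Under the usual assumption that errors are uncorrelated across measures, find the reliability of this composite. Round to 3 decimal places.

Var(Y) = 0.5²·6² + 1.1²·20.9² + 1.3²·15.3² + 1.4²·19² + 2·[0.55·6·20.9·0.23 + 0.65·6·15.3·0.66 + 0.7·6·19·0.16 + 1.43·20.9·15.3·0.59 + 1.54·20.9·19·0.74 + 1.82·15.3·19·0.55] = 1640.71 + 2162.66 = 3803.37.
Because errors are independent across components, Cov(Tᵢ,Tⱼ) = Cov(Xᵢ,Xⱼ); the off-diagonal part of the true-score variance is the same as above.
True-score variance = [0.5²·6²·0.94 + 1.1²·20.9²·0.93 + 1.3²·15.3²·0.72 + 1.4²·19²·0.81] + 2162.66 = 1357.97 + 2162.66 = 3520.62.
Reliability = 3520.62 / 3803.37 = 0.926.

0.926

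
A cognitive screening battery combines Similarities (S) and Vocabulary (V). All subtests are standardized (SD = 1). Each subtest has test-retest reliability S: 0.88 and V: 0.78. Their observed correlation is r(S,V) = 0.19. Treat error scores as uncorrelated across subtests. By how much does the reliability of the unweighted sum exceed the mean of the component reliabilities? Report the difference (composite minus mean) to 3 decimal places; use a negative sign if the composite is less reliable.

Var(sum) = 2 + 0.38 = 2.38; true-score variance = 1.66 + 0.38 = 2.04; composite reliability = 0.8571.
Mean component reliability = 0.8300.
Difference = 0.8571 − 0.8300 = 0.027.

0.027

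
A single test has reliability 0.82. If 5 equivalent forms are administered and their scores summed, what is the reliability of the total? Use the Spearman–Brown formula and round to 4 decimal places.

0.9579

ρ_k = kρ / (1 + (k−1)ρ) = 5·0.82 / (1 + 4·0.82) = 4.100 / 4.280 = 0.9579.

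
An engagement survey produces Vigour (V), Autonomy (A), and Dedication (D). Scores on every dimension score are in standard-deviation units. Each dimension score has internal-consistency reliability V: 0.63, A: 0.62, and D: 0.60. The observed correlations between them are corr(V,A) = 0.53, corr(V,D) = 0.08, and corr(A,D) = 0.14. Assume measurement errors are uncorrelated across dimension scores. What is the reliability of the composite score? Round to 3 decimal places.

Var(V+A+D) = 3 + 2·[0.53 + 0.08 + 0.14] = 3 + 1.5 = 4.5.
With uncorrelated errors the cross-covariances are all true-score covariance, so they carry over unchanged; only the diagonal terms shrink to ρᵢσᵢ².
True-score variance = [0.63 + 0.62 + 0.60] + 1.5 = 1.85 + 1.5 = 3.35.
Reliability = 3.35 / 4.5 = 0.744.

0.744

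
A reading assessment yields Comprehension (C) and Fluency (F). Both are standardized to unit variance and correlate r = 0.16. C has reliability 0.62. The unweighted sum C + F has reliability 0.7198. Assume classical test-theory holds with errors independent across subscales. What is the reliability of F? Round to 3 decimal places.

Var(C+F) = 2 + 2·0.16 = 2.320.
True-score variance = ρ_C + ρ_F + 2·0.16, so 0.7198 = (0.62 + ρ_F + 0.32) / 2.320.
ρ_F = 0.7198·2.320 − 0.62 − 0.32 = 0.730.

0.730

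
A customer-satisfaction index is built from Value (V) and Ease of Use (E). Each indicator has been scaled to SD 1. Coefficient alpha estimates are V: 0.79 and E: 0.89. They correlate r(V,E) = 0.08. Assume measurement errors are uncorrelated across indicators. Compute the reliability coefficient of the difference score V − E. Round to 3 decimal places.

0.826

Var(V−E) = 1 + 1 − 2·0.08 = 2 − 0.16 = 1.84.
Because errors are independent across components, Cov(Tᵢ,Tⱼ) = Cov(Xᵢ,Xⱼ); the off-diagonal part of the true-score variance is the same as above.
True-score variance = [0.79 + 0.89] − 0.16 = 1.68 − 0.16 = 1.52.
Reliability = 1.52 / 1.84 = 0.826.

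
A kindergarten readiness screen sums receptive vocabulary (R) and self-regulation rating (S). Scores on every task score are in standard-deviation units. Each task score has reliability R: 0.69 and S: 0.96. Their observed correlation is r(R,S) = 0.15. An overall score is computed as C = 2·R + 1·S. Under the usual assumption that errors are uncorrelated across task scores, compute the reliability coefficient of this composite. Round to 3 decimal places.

0.771

Var(C) = 2² + 1 + 2·[2·0.15] = 5 + 0.6 = 5.6.
Because errors are independent across components, Cov(Tᵢ,Tⱼ) = Cov(Xᵢ,Xⱼ); the off-diagonal part of the true-score variance is the same as above.
True-score variance = [2²·0.69 + 0.96] + 0.6 = 3.72 + 0.6 = 4.32.
Reliability = 4.32 / 5.6 = 0.771.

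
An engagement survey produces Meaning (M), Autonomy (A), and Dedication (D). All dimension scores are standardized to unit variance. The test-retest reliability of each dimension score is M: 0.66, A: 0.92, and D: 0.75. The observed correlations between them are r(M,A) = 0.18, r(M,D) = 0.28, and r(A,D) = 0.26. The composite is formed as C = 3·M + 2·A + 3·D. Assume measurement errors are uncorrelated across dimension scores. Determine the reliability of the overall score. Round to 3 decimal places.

Var(C) = 3² + 2² + 3² + 2·[6·0.18 + 9·0.28 + 6·0.26] = 22 + 10.32 = 32.32.
With uncorrelated errors the cross-covariances are all true-score covariance, so they carry over unchanged; only the diagonal terms shrink to ρᵢσᵢ².
True-score variance = [3²·0.66 + 2²·0.92 + 3²·0.75] + 10.32 = 16.37 + 10.32 = 26.69.
Reliability = 26.69 / 32.32 = 0.826.

0.826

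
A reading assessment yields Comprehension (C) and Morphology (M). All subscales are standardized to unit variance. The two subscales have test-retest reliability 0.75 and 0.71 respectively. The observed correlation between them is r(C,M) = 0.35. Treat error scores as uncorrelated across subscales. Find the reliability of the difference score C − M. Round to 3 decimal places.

Var(C−M) = 1 + 1 − 2·0.35 = 2 − 0.7 = 1.3.
With uncorrelated errors the cross-covariances are all true-score covariance, so they carry over unchanged; only the diagonal terms shrink to ρᵢσᵢ².
True-score variance = [0.75 + 0.71] − 0.7 = 1.46 − 0.7 = 0.76.
Reliability = 0.76 / 1.3 = 0.585.

0.585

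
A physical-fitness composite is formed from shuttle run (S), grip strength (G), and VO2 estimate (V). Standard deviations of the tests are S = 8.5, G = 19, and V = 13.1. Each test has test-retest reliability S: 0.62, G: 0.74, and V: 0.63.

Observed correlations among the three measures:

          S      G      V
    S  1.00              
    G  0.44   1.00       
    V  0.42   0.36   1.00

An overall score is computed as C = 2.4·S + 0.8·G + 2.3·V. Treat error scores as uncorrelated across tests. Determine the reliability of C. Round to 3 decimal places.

0.793

Var(C) = 2.4²·8.5² + 0.8²·19² + 2.3²·13.1² + 2·[1.92·8.5·19·0.44 + 5.52·8.5·13.1·0.42 + 1.84·19·13.1·0.36] = 1555.02 + 1118.92 = 2673.94.
With uncorrelated errors the cross-covariances are all true-score covariance, so they carry over unchanged; only the diagonal terms shrink to ρᵢσᵢ².
True-score variance = [2.4²·8.5²·0.62 + 0.8²·19²·0.74 + 2.3²·13.1²·0.63] + 1118.92 = 1000.91 + 1118.92 = 2119.83.
Reliability = 2119.83 / 2673.94 = 0.793.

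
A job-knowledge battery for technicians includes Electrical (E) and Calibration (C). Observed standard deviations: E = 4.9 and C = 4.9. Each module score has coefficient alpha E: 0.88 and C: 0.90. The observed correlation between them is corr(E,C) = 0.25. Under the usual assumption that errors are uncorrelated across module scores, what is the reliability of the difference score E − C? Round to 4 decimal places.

0.8533

Var(E−C) = 4.9² + 4.9² − 2·4.9·4.9·0.25 = 48.02 − 12.005 = 36.015.
Under uncorrelated errors the observed covariances equal the true-score covariances, so only the own-variance terms attenuate.
True-score variance = [4.9²·0.88 + 4.9²·0.90] − 12.005 = 42.7378 − 12.005 = 30.7328.
Reliability = 30.7328 / 36.015 = 0.8533.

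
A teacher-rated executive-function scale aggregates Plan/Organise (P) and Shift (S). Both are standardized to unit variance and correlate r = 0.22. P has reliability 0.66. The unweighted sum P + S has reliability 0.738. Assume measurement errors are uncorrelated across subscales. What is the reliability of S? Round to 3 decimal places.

Var(P+S) = 2 + 2·0.22 = 2.440.
True-score variance = ρ_P + ρ_S + 2·0.22, so 0.738 = (0.66 + ρ_S + 0.44) / 2.440.
ρ_S = 0.738·2.440 − 0.66 − 0.44 = 0.701.

0.701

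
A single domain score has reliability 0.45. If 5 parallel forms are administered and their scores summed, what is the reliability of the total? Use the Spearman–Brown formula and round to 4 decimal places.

ρ_k = kρ / (1 + (k−1)ρ) = 5·0.45 / (1 + 4·0.45) = 2.250 / 2.800 = 0.8036.

0.8036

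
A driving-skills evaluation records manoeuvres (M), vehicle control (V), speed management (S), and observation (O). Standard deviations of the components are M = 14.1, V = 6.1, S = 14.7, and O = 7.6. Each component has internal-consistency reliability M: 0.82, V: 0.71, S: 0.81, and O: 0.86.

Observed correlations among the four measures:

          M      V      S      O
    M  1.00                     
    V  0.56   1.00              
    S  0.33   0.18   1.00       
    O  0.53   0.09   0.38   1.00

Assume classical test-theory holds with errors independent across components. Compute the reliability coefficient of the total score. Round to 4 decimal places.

Var(M+V+S+O) = 14.1² + 6.1² + 14.7² + 7.6² + 2·[14.1·6.1·0.56 + 14.1·14.7·0.33 + 14.1·7.6·0.53 + 6.1·14.7·0.18 + 6.1·7.6·0.09 + 14.7·7.6·0.38] = 509.87 + 472.252 = 982.122.
With uncorrelated errors the cross-covariances are all true-score covariance, so they carry over unchanged; only the diagonal terms shrink to ρᵢσᵢ².
True-score variance = [14.1²·0.82 + 6.1²·0.71 + 14.7²·0.81 + 7.6²·0.86] + 472.252 = 414.15 + 472.252 = 886.402.
Reliability = 886.402 / 982.122 = 0.9025.

0.9025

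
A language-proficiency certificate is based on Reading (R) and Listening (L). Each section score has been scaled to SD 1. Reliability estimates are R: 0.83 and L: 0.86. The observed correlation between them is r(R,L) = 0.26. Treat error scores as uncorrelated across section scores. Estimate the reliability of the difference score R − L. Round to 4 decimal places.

0.7905

Var(R−L) = 1 + 1 − 2·0.26 = 2 − 0.52 = 1.48.
Under uncorrelated errors the observed covariances equal the true-score covariances, so only the own-variance terms attenuate.
True-score variance = [0.83 + 0.86] − 0.52 = 1.69 − 0.52 = 1.17.
Reliability = 1.17 / 1.48 = 0.7905.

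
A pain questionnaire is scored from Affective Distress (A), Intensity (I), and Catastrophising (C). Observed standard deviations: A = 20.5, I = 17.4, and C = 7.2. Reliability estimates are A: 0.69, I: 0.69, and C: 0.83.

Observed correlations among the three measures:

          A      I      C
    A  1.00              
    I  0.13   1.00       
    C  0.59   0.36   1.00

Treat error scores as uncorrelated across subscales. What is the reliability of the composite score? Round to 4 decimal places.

Var(A+I+C) = 20.5² + 17.4² + 7.2² + 2·[20.5·17.4·0.13 + 20.5·7.2·0.59 + 17.4·7.2·0.36] = 774.85 + 357.112 = 1131.96.
Because errors are independent across components, Cov(Tᵢ,Tⱼ) = Cov(Xᵢ,Xⱼ); the off-diagonal part of the true-score variance is the same as above.
True-score variance = [20.5²·0.69 + 17.4²·0.69 + 7.2²·0.83] + 357.112 = 541.904 + 357.112 = 899.016.
Reliability = 899.016 / 1131.96 = 0.7942.

0.7942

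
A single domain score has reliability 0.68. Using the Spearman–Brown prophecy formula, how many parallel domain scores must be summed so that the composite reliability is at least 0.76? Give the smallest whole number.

2

k ≥ ρ*(1−ρ₁)/(ρ₁(1−ρ*)) = 0.76·0.32 / (0.68·0.24) = 1.490.
Smallest integer k = 2.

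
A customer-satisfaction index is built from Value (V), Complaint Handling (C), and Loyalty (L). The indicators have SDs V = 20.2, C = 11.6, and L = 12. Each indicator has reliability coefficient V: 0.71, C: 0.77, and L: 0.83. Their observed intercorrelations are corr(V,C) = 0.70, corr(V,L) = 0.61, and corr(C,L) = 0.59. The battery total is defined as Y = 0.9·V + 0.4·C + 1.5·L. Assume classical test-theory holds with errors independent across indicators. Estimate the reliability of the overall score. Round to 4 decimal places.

0.8793

Var(Y) = 0.9²·20.2² + 0.4²·11.6² + 1.5²·12² + 2·[0.36·20.2·11.6·0.70 + 1.35·20.2·12·0.61 + 0.6·11.6·12·0.59] = 676.042 + 615.884 = 1291.93.
With uncorrelated errors the cross-covariances are all true-score covariance, so they carry over unchanged; only the diagonal terms shrink to ρᵢσᵢ².
True-score variance = [0.9²·20.2²·0.71 + 0.4²·11.6²·0.77 + 1.5²·12²·0.83] + 615.884 = 520.162 + 615.884 = 1136.05.
Reliability = 1136.05 / 1291.93 = 0.8793.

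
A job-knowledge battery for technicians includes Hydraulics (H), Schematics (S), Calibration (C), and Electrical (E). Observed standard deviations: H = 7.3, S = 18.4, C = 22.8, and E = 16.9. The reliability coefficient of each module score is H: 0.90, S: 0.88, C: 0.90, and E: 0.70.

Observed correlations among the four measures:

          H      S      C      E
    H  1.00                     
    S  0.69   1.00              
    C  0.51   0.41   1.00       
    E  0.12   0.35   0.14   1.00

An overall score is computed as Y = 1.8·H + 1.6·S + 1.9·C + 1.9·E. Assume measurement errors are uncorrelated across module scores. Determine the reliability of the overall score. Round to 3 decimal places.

0.915

Var(Y) = 1.8²·7.3² + 1.6²·18.4² + 1.9²·22.8² + 1.9²·16.9² + 2·[2.88·7.3·18.4·0.69 + 3.42·7.3·22.8·0.51 + 3.42·7.3·16.9·0.12 + 3.04·18.4·22.8·0.41 + 3.04·18.4·16.9·0.35 + 3.61·22.8·16.9·0.14] = 3947.05 + 3312.7 = 7259.74.
Because errors are independent across components, Cov(Tᵢ,Tⱼ) = Cov(Xᵢ,Xⱼ); the off-diagonal part of the true-score variance is the same as above.
True-score variance = [1.8²·7.3²·0.90 + 1.6²·18.4²·0.88 + 1.9²·22.8²·0.90 + 1.9²·16.9²·0.70] + 3312.7 = 3328.8 + 3312.7 = 6641.49.
Reliability = 6641.49 / 7259.74 = 0.915.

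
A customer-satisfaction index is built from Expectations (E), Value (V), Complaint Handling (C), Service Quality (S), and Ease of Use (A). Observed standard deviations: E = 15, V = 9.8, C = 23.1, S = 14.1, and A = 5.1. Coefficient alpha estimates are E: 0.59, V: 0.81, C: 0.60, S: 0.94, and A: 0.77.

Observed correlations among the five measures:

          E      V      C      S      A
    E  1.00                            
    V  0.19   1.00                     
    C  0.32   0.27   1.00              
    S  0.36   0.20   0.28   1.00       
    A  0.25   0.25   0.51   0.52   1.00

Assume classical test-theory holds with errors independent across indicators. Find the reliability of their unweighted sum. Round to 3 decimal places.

0.839

Var(E+V+C+S+A) = 15² + 9.8² + 23.1² + 14.1² + 5.1² + 2·[15·9.8·0.19 + 15·23.1·0.32 + 15·14.1·0.36 + 15·5.1·0.25 + 9.8·23.1·0.27 + 9.8·14.1·0.20 + 9.8·5.1·0.25 + 23.1·14.1·0.28 + 23.1·5.1·0.51 + 14.1·5.1·0.52] = 1079.47 + 1048.01 = 2127.48.
With uncorrelated errors the cross-covariances are all true-score covariance, so they carry over unchanged; only the diagonal terms shrink to ρᵢσᵢ².
True-score variance = [15²·0.59 + 9.8²·0.81 + 23.1²·0.60 + 14.1²·0.94 + 5.1²·0.77] + 1048.01 = 737.617 + 1048.01 = 1785.62.
Reliability = 1785.62 / 2127.48 = 0.839.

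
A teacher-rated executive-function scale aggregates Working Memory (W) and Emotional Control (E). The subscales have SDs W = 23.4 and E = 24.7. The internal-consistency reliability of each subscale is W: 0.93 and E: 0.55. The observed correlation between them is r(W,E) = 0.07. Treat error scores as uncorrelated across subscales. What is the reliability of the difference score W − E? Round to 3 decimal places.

Var(W−E) = 23.4² + 24.7² − 2·23.4·24.7·0.07 = 1157.65 − 80.9172 = 1076.73.
With uncorrelated errors the cross-covariances are all true-score covariance, so they carry over unchanged; only the diagonal terms shrink to ρᵢσᵢ².
True-score variance = [23.4²·0.93 + 24.7²·0.55] − 80.9172 = 844.78 − 80.9172 = 763.863.
Reliability = 763.863 / 1076.73 = 0.709.

0.709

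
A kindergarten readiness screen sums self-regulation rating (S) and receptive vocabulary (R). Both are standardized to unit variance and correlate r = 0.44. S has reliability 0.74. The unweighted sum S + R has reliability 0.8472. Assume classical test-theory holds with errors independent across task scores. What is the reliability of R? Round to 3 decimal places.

0.820

Var(S+R) = 2 + 2·0.44 = 2.880.
True-score variance = ρ_S + ρ_R + 2·0.44, so 0.8472 = (0.74 + ρ_R + 0.88) / 2.880.
ρ_R = 0.8472·2.880 − 0.74 − 0.88 = 0.820.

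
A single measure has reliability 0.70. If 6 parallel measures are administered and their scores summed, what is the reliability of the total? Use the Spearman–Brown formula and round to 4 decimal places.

ρ_k = kρ / (1 + (k−1)ρ) = 6·0.70 / (1 + 5·0.70) = 4.200 / 4.500 = 0.9333.

0.9333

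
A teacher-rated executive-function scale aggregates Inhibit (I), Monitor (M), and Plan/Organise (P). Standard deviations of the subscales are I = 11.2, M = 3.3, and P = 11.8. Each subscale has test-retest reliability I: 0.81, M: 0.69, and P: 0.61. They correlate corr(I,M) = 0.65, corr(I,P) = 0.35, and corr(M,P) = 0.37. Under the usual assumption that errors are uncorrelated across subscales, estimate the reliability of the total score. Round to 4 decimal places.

0.8168

Var(I+M+P) = 11.2² + 3.3² + 11.8² + 2·[11.2·3.3·0.65 + 11.2·11.8·0.35 + 3.3·11.8·0.37] = 275.57 + 169.376 = 444.946.
With uncorrelated errors the cross-covariances are all true-score covariance, so they carry over unchanged; only the diagonal terms shrink to ρᵢσᵢ².
True-score variance = [11.2²·0.81 + 3.3²·0.69 + 11.8²·0.61] + 169.376 = 194.057 + 169.376 = 363.432.
Reliability = 363.432 / 444.946 = 0.8168.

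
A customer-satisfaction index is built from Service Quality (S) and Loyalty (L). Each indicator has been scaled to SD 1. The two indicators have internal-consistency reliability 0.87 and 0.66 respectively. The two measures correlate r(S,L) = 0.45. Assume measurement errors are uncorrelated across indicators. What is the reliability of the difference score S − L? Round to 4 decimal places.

0.5727

Var(S−L) = 1 + 1 − 2·0.45 = 2 − 0.9 = 1.1.
Under uncorrelated errors the observed covariances equal the true-score covariances, so only the own-variance terms attenuate.
True-score variance = [0.87 + 0.66] − 0.9 = 1.53 − 0.9 = 0.63.
Reliability = 0.63 / 1.1 = 0.5727.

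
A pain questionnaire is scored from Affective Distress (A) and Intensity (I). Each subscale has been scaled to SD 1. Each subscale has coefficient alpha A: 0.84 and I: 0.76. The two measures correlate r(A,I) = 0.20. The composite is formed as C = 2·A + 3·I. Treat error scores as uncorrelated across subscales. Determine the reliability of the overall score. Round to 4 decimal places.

0.8182

Var(C) = 2² + 3² + 2·[6·0.20] = 13 + 2.4 = 15.4.
Under uncorrelated errors the observed covariances equal the true-score covariances, so only the own-variance terms attenuate.
True-score variance = [2²·0.84 + 3²·0.76] + 2.4 = 10.2 + 2.4 = 12.6.
Reliability = 12.6 / 15.4 = 0.8182.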